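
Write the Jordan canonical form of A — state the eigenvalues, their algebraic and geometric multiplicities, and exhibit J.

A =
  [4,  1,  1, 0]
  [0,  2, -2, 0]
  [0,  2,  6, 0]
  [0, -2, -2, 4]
J_2(4) ⊕ J_1(4) ⊕ J_1(4)

The characteristic polynomial is
  det(x·I − A) = x^4 - 16*x^3 + 96*x^2 - 256*x + 256 = (x - 4)^4

Eigenvalues and multiplicities (the geometric multiplicity of λ is n − rank(A − λI), which equals the number of Jordan blocks for λ):
  λ = 4: algebraic multiplicity = 4, geometric multiplicity = 3

Determining the block sizes for each eigenvalue:
  λ = 4: 3 blocks summing to 4 forces exactly one block of size 2 and the rest size 1 → block sizes [2, 1, 1]

Assembling the blocks gives a Jordan form
J =
  [4, 1, 0, 0]
  [0, 4, 0, 0]
  [0, 0, 4, 0]
  [0, 0, 0, 4]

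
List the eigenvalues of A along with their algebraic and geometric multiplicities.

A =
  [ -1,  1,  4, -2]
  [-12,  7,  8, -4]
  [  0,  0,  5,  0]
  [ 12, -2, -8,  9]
λ = 5: alg = 4, geom = 3

Step 1 — factor the characteristic polynomial to read off the algebraic multiplicities:
  χ_A(x) = (x - 5)^4

Step 2 — compute geometric multiplicities via the rank-nullity identity g(λ) = n − rank(A − λI):
  rank(A − (5)·I) = 1, so dim ker(A − (5)·I) = n − 1 = 3

Summary:
  λ = 5: algebraic multiplicity = 4, geometric multiplicity = 3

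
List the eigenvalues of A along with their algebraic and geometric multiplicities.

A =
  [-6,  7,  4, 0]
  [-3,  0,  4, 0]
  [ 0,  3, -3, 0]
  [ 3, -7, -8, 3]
λ = -3: alg = 3, geom = 1; λ = 3: alg = 1, geom = 1

Step 1 — factor the characteristic polynomial to read off the algebraic multiplicities:
  χ_A(x) = (x - 3)*(x + 3)^3

Step 2 — compute geometric multiplicities via the rank-nullity identity g(λ) = n − rank(A − λI):
  rank(A − (-3)·I) = 3, so dim ker(A − (-3)·I) = n − 3 = 1
  rank(A − (3)·I) = 3, so dim ker(A − (3)·I) = n − 3 = 1

Summary:
  λ = -3: algebraic multiplicity = 3, geometric multiplicity = 1
  λ = 3: algebraic multiplicity = 1, geometric multiplicity = 1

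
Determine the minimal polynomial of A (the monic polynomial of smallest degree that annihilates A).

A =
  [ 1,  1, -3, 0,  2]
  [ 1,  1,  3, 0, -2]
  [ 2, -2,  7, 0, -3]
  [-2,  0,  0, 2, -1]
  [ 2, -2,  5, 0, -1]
x^3 - 6*x^2 + 12*x - 8

The characteristic polynomial is χ_A(x) = (x - 2)^5, so the eigenvalues are known. The minimal polynomial is
  m_A(x) = Π_λ (x − λ)^{k_λ}
where k_λ is the size of the *largest* Jordan block for λ (equivalently, the smallest k with (A − λI)^k v = 0 for every generalised eigenvector v of λ).

  λ = 2: largest Jordan block has size 3, contributing (x − 2)^3

So m_A(x) = (x - 2)^3 = x^3 - 6*x^2 + 12*x - 8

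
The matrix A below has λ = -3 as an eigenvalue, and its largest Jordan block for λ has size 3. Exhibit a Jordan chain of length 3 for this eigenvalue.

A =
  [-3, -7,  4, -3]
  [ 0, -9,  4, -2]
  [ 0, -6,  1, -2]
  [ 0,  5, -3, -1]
A Jordan chain for λ = -3 of length 3:
v_1 = (3, 2, 2, -2)ᵀ
v_2 = (-7, -6, -6, 5)ᵀ
v_3 = (0, 1, 0, 0)ᵀ

Let N = A − (-3)·I. We want v_3 with N^3 v_3 = 0 but N^2 v_3 ≠ 0; then v_{j-1} := N · v_j for j = 3, …, 2.

Pick v_3 = (0, 1, 0, 0)ᵀ.
Then v_2 = N · v_3 = (-7, -6, -6, 5)ᵀ.
Then v_1 = N · v_2 = (3, 2, 2, -2)ᵀ.

Sanity check: (A − (-3)·I) v_1 = (0, 0, 0, 0)ᵀ = 0. ✓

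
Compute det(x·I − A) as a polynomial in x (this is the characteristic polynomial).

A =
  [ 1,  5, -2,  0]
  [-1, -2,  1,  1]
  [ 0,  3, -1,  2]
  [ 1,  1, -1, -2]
x^4 + 4*x^3 + 6*x^2 + 4*x + 1

Expanding det(x·I − A) (e.g. by cofactor expansion or by noting that A is similar to its Jordan form J, which has the same characteristic polynomial as A) gives
  χ_A(x) = x^4 + 4*x^3 + 6*x^2 + 4*x + 1
which factors as (x + 1)^4. The eigenvalues (with algebraic multiplicities) are λ = -1 with multiplicity 4.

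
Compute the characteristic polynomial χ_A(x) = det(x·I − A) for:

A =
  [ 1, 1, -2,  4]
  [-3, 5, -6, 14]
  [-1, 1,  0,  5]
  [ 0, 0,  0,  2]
x^4 - 8*x^3 + 24*x^2 - 32*x + 16

Expanding det(x·I − A) (e.g. by cofactor expansion or by noting that A is similar to its Jordan form J, which has the same characteristic polynomial as A) gives
  χ_A(x) = x^4 - 8*x^3 + 24*x^2 - 32*x + 16
which factors as (x - 2)^4. The eigenvalues (with algebraic multiplicities) are λ = 2 with multiplicity 4.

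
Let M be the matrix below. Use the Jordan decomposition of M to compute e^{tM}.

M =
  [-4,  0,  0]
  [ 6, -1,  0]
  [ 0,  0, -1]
e^{tM} =
  [exp(-4*t), 0, 0]
  [2*exp(-t) - 2*exp(-4*t), exp(-t), 0]
  [0, 0, exp(-t)]

Strategy: write M = P · J · P⁻¹ where J is a Jordan canonical form, so e^{tM} = P · e^{tJ} · P⁻¹, and e^{tJ} can be computed block-by-block.

M has Jordan form
J =
  [-4,  0,  0]
  [ 0, -1,  0]
  [ 0,  0, -1]
(up to reordering of blocks).

Per-block formulas:
  For a 1×1 block at λ = -1: exp(t · [-1]) = [e^(-1t)].
  For a 1×1 block at λ = -4: exp(t · [-4]) = [e^(-4t)].

After assembling e^{tJ} and conjugating by P, we get:

e^{tM} =
  [exp(-4*t), 0, 0]
  [2*exp(-t) - 2*exp(-4*t), exp(-t), 0]
  [0, 0, exp(-t)]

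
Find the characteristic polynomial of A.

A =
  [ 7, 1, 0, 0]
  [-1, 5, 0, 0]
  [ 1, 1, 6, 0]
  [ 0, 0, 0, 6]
x^4 - 24*x^3 + 216*x^2 - 864*x + 1296

Expanding det(x·I − A) (e.g. by cofactor expansion or by noting that A is similar to its Jordan form J, which has the same characteristic polynomial as A) gives
  χ_A(x) = x^4 - 24*x^3 + 216*x^2 - 864*x + 1296
which factors as (x - 6)^4. The eigenvalues (with algebraic multiplicities) are λ = 6 with multiplicity 4.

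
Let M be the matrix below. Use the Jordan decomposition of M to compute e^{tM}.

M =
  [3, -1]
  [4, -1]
e^{tM} =
  [2*t*exp(t) + exp(t), -t*exp(t)]
  [4*t*exp(t), -2*t*exp(t) + exp(t)]

Strategy: write M = P · J · P⁻¹ where J is a Jordan canonical form, so e^{tM} = P · e^{tJ} · P⁻¹, and e^{tJ} can be computed block-by-block.

M has Jordan form
J =
  [1, 1]
  [0, 1]
(up to reordering of blocks).

Per-block formulas:
  For a 2×2 Jordan block J_2(1): exp(t · J_2(1)) = e^(1t)·(I + t·N), where N is the 2×2 nilpotent shift.

After assembling e^{tJ} and conjugating by P, we get:

e^{tM} =
  [2*t*exp(t) + exp(t), -t*exp(t)]
  [4*t*exp(t), -2*t*exp(t) + exp(t)]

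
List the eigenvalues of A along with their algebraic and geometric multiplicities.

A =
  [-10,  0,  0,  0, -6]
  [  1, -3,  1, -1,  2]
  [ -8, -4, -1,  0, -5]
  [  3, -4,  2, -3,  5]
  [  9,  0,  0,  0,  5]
λ = -4: alg = 1, geom = 1; λ = -3: alg = 2, geom = 1; λ = -1: alg = 2, geom = 1

Step 1 — factor the characteristic polynomial to read off the algebraic multiplicities:
  χ_A(x) = (x + 1)^2*(x + 3)^2*(x + 4)

Step 2 — compute geometric multiplicities via the rank-nullity identity g(λ) = n − rank(A − λI):
  rank(A − (-4)·I) = 4, so dim ker(A − (-4)·I) = n − 4 = 1
  rank(A − (-3)·I) = 4, so dim ker(A − (-3)·I) = n − 4 = 1
  rank(A − (-1)·I) = 4, so dim ker(A − (-1)·I) = n − 4 = 1

Summary:
  λ = -4: algebraic multiplicity = 1, geometric multiplicity = 1
  λ = -3: algebraic multiplicity = 2, geometric multiplicity = 1
  λ = -1: algebraic multiplicity = 2, geometric multiplicity = 1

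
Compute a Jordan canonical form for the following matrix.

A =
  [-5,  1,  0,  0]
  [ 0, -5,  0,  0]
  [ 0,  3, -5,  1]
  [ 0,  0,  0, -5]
J_2(-5) ⊕ J_2(-5)

The characteristic polynomial is
  det(x·I − A) = x^4 + 20*x^3 + 150*x^2 + 500*x + 625 = (x + 5)^4

Eigenvalues and multiplicities (the geometric multiplicity of λ is n − rank(A − λI), which equals the number of Jordan blocks for λ):
  λ = -5: algebraic multiplicity = 4, geometric multiplicity = 2

Determining the block sizes for each eigenvalue:
  λ = -5: with am = 4 and gm = 2, the partition is not yet determined (e.g. several partitions of 4 into 2 parts exist). Let N = A − (-5)·I. Computing rank(N^1) = 2, rank(N^2) = 0; the number of blocks of size ≥ j is rank(N^{j−1}) − rank(N^j), giving [2, 2]. So we have 2 block(s) of size 2 → block sizes [2, 2]

Assembling the blocks gives a Jordan form
J =
  [-5,  1,  0,  0]
  [ 0, -5,  0,  0]
  [ 0,  0, -5,  1]
  [ 0,  0,  0, -5]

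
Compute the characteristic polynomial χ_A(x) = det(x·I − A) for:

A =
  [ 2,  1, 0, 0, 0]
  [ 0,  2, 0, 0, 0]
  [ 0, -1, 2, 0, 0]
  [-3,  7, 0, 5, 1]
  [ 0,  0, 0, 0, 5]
x^5 - 16*x^4 + 97*x^3 - 278*x^2 + 380*x - 200

Expanding det(x·I − A) (e.g. by cofactor expansion or by noting that A is similar to its Jordan form J, which has the same characteristic polynomial as A) gives
  χ_A(x) = x^5 - 16*x^4 + 97*x^3 - 278*x^2 + 380*x - 200
which factors as (x - 5)^2*(x - 2)^3. The eigenvalues (with algebraic multiplicities) are λ = 2 with multiplicity 3, λ = 5 with multiplicity 2.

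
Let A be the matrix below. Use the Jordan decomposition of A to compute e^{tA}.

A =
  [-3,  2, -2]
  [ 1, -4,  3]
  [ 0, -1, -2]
e^{tA} =
  [t^2*exp(-3*t) + exp(-3*t), 2*t*exp(-3*t), 2*t^2*exp(-3*t) - 2*t*exp(-3*t)]
  [-t^2*exp(-3*t)/2 + t*exp(-3*t), -t*exp(-3*t) + exp(-3*t), -t^2*exp(-3*t) + 3*t*exp(-3*t)]
  [-t^2*exp(-3*t)/2, -t*exp(-3*t), -t^2*exp(-3*t) + t*exp(-3*t) + exp(-3*t)]

Strategy: write A = P · J · P⁻¹ where J is a Jordan canonical form, so e^{tA} = P · e^{tJ} · P⁻¹, and e^{tJ} can be computed block-by-block.

A has Jordan form
J =
  [-3,  1,  0]
  [ 0, -3,  1]
  [ 0,  0, -3]
(up to reordering of blocks).

Per-block formulas:
  For a 3×3 Jordan block J_3(-3): exp(t · J_3(-3)) = e^(-3t)·(I + t·N + (t^2/2)·N^2), where N is the 3×3 nilpotent shift.

After assembling e^{tJ} and conjugating by P, we get:

e^{tA} =
  [t^2*exp(-3*t) + exp(-3*t), 2*t*exp(-3*t), 2*t^2*exp(-3*t) - 2*t*exp(-3*t)]
  [-t^2*exp(-3*t)/2 + t*exp(-3*t), -t*exp(-3*t) + exp(-3*t), -t^2*exp(-3*t) + 3*t*exp(-3*t)]
  [-t^2*exp(-3*t)/2, -t*exp(-3*t), -t^2*exp(-3*t) + t*exp(-3*t) + exp(-3*t)]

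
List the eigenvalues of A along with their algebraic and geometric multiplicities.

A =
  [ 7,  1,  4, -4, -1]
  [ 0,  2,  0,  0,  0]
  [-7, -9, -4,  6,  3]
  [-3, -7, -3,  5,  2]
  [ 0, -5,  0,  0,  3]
λ = 2: alg = 2, geom = 2; λ = 3: alg = 3, geom = 2

Step 1 — factor the characteristic polynomial to read off the algebraic multiplicities:
  χ_A(x) = (x - 3)^3*(x - 2)^2

Step 2 — compute geometric multiplicities via the rank-nullity identity g(λ) = n − rank(A − λI):
  rank(A − (2)·I) = 3, so dim ker(A − (2)·I) = n − 3 = 2
  rank(A − (3)·I) = 3, so dim ker(A − (3)·I) = n − 3 = 2

Summary:
  λ = 2: algebraic multiplicity = 2, geometric multiplicity = 2
  λ = 3: algebraic multiplicity = 3, geometric multiplicity = 2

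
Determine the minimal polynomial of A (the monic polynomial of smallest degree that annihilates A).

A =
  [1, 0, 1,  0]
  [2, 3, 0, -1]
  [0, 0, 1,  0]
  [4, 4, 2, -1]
x^2 - 2*x + 1

The characteristic polynomial is χ_A(x) = (x - 1)^4, so the eigenvalues are known. The minimal polynomial is
  m_A(x) = Π_λ (x − λ)^{k_λ}
where k_λ is the size of the *largest* Jordan block for λ (equivalently, the smallest k with (A − λI)^k v = 0 for every generalised eigenvector v of λ).

  λ = 1: largest Jordan block has size 2, contributing (x − 1)^2

So m_A(x) = (x - 1)^2 = x^2 - 2*x + 1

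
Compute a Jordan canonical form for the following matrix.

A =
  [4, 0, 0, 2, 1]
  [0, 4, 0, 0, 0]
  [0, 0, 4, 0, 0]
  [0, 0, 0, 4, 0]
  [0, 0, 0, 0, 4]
J_2(4) ⊕ J_1(4) ⊕ J_1(4) ⊕ J_1(4)

The characteristic polynomial is
  det(x·I − A) = x^5 - 20*x^4 + 160*x^3 - 640*x^2 + 1280*x - 1024 = (x - 4)^5

Eigenvalues and multiplicities (the geometric multiplicity of λ is n − rank(A − λI), which equals the number of Jordan blocks for λ):
  λ = 4: algebraic multiplicity = 5, geometric multiplicity = 4

Determining the block sizes for each eigenvalue:
  λ = 4: 4 blocks summing to 5 forces exactly one block of size 2 and the rest size 1 → block sizes [2, 1, 1, 1]

Assembling the blocks gives a Jordan form
J =
  [4, 1, 0, 0, 0]
  [0, 4, 0, 0, 0]
  [0, 0, 4, 0, 0]
  [0, 0, 0, 4, 0]
  [0, 0, 0, 0, 4]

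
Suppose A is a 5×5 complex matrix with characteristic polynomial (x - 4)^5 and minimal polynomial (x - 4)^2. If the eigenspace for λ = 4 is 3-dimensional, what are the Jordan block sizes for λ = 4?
Block sizes for λ = 4: [2, 2, 1]

Step 1 — from the characteristic polynomial, algebraic multiplicity of λ = 4 is 5. From dim ker(A − (4)·I) = 3, there are exactly 3 Jordan blocks for λ = 4.
Step 2 — from the minimal polynomial, the factor (x − 4)^2 tells us the largest block for λ = 4 has size 2.
Step 3 — with total size 5, 3 blocks, and largest block 2, the block sizes (in nonincreasing order) are [2, 2, 1].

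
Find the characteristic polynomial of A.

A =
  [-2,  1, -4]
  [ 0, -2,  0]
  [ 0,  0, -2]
x^3 + 6*x^2 + 12*x + 8

Expanding det(x·I − A) (e.g. by cofactor expansion or by noting that A is similar to its Jordan form J, which has the same characteristic polynomial as A) gives
  χ_A(x) = x^3 + 6*x^2 + 12*x + 8
which factors as (x + 2)^3. The eigenvalues (with algebraic multiplicities) are λ = -2 with multiplicity 3.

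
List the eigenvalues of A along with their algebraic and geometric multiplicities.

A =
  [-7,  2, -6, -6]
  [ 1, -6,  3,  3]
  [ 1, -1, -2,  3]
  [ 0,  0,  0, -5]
λ = -5: alg = 4, geom = 3

Step 1 — factor the characteristic polynomial to read off the algebraic multiplicities:
  χ_A(x) = (x + 5)^4

Step 2 — compute geometric multiplicities via the rank-nullity identity g(λ) = n − rank(A − λI):
  rank(A − (-5)·I) = 1, so dim ker(A − (-5)·I) = n − 1 = 3

Summary:
  λ = -5: algebraic multiplicity = 4, geometric multiplicity = 3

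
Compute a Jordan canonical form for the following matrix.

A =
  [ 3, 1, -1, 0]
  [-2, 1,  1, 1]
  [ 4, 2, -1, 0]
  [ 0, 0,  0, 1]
J_3(1) ⊕ J_1(1)

The characteristic polynomial is
  det(x·I − A) = x^4 - 4*x^3 + 6*x^2 - 4*x + 1 = (x - 1)^4

Eigenvalues and multiplicities (the geometric multiplicity of λ is n − rank(A − λI), which equals the number of Jordan blocks for λ):
  λ = 1: algebraic multiplicity = 4, geometric multiplicity = 2

Determining the block sizes for each eigenvalue:
  λ = 1: with am = 4 and gm = 2, the partition is not yet determined (e.g. several partitions of 4 into 2 parts exist). Let N = A − (1)·I. Computing rank(N^1) = 2, rank(N^2) = 1, rank(N^3) = 0; the number of blocks of size ≥ j is rank(N^{j−1}) − rank(N^j), giving [2, 1, 1]. So we have 1 block(s) of size 3, 1 block(s) of size 1 → block sizes [3, 1]

Assembling the blocks gives a Jordan form
J =
  [1, 1, 0, 0]
  [0, 1, 1, 0]
  [0, 0, 1, 0]
  [0, 0, 0, 1]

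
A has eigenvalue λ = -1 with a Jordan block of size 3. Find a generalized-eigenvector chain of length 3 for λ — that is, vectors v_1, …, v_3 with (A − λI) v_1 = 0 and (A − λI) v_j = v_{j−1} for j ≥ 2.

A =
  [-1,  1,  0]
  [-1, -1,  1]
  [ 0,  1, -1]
A Jordan chain for λ = -1 of length 3:
v_1 = (-1, 0, -1)ᵀ
v_2 = (0, -1, 0)ᵀ
v_3 = (1, 0, 0)ᵀ

Let N = A − (-1)·I. We want v_3 with N^3 v_3 = 0 but N^2 v_3 ≠ 0; then v_{j-1} := N · v_j for j = 3, …, 2.

Pick v_3 = (1, 0, 0)ᵀ.
Then v_2 = N · v_3 = (0, -1, 0)ᵀ.
Then v_1 = N · v_2 = (-1, 0, -1)ᵀ.

Sanity check: (A − (-1)·I) v_1 = (0, 0, 0)ᵀ = 0. ✓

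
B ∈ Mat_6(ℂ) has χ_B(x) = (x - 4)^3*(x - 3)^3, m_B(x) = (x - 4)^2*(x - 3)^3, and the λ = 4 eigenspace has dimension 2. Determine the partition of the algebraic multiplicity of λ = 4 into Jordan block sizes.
Block sizes for λ = 4: [2, 1]

Step 1 — from the characteristic polynomial, algebraic multiplicity of λ = 4 is 3. From dim ker(B − (4)·I) = 2, there are exactly 2 Jordan blocks for λ = 4.
Step 2 — from the minimal polynomial, the factor (x − 4)^2 tells us the largest block for λ = 4 has size 2.
Step 3 — with total size 3, 2 blocks, and largest block 2, the block sizes (in nonincreasing order) are [2, 1].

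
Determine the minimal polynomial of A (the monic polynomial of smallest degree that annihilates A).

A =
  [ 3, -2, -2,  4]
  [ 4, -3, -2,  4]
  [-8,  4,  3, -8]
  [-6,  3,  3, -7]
x^2 + 2*x + 1

The characteristic polynomial is χ_A(x) = (x + 1)^4, so the eigenvalues are known. The minimal polynomial is
  m_A(x) = Π_λ (x − λ)^{k_λ}
where k_λ is the size of the *largest* Jordan block for λ (equivalently, the smallest k with (A − λI)^k v = 0 for every generalised eigenvector v of λ).

  λ = -1: largest Jordan block has size 2, contributing (x + 1)^2

So m_A(x) = (x + 1)^2 = x^2 + 2*x + 1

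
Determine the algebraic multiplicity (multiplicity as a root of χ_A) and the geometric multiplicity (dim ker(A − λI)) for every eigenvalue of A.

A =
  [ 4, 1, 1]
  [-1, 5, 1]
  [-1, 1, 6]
λ = 5: alg = 3, geom = 1

Step 1 — factor the characteristic polynomial to read off the algebraic multiplicities:
  χ_A(x) = (x - 5)^3

Step 2 — compute geometric multiplicities via the rank-nullity identity g(λ) = n − rank(A − λI):
  rank(A − (5)·I) = 2, so dim ker(A − (5)·I) = n − 2 = 1

Summary:
  λ = 5: algebraic multiplicity = 3, geometric multiplicity = 1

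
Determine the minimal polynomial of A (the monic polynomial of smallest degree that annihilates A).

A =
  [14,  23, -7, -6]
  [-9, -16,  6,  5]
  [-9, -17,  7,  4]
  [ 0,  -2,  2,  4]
x^4 - 9*x^3 + 30*x^2 - 44*x + 24

The characteristic polynomial is χ_A(x) = (x - 3)*(x - 2)^3, so the eigenvalues are known. The minimal polynomial is
  m_A(x) = Π_λ (x − λ)^{k_λ}
where k_λ is the size of the *largest* Jordan block for λ (equivalently, the smallest k with (A − λI)^k v = 0 for every generalised eigenvector v of λ).

  λ = 2: largest Jordan block has size 3, contributing (x − 2)^3
  λ = 3: largest Jordan block has size 1, contributing (x − 3)

So m_A(x) = (x - 3)*(x - 2)^3 = x^4 - 9*x^3 + 30*x^2 - 44*x + 24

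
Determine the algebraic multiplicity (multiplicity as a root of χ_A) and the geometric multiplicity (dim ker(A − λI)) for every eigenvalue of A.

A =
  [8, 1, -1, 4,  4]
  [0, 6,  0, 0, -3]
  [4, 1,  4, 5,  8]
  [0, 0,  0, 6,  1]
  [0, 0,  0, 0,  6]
λ = 6: alg = 5, geom = 2

Step 1 — factor the characteristic polynomial to read off the algebraic multiplicities:
  χ_A(x) = (x - 6)^5

Step 2 — compute geometric multiplicities via the rank-nullity identity g(λ) = n − rank(A − λI):
  rank(A − (6)·I) = 3, so dim ker(A − (6)·I) = n − 3 = 2

Summary:
  λ = 6: algebraic multiplicity = 5, geometric multiplicity = 2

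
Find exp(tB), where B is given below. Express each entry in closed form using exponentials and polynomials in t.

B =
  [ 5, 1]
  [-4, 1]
e^{tB} =
  [2*t*exp(3*t) + exp(3*t), t*exp(3*t)]
  [-4*t*exp(3*t), -2*t*exp(3*t) + exp(3*t)]

Strategy: write B = P · J · P⁻¹ where J is a Jordan canonical form, so e^{tB} = P · e^{tJ} · P⁻¹, and e^{tJ} can be computed block-by-block.

B has Jordan form
J =
  [3, 1]
  [0, 3]
(up to reordering of blocks).

Per-block formulas:
  For a 2×2 Jordan block J_2(3): exp(t · J_2(3)) = e^(3t)·(I + t·N), where N is the 2×2 nilpotent shift.

After assembling e^{tJ} and conjugating by P, we get:

e^{tB} =
  [2*t*exp(3*t) + exp(3*t), t*exp(3*t)]
  [-4*t*exp(3*t), -2*t*exp(3*t) + exp(3*t)]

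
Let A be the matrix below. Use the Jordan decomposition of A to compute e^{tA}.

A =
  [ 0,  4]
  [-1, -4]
e^{tA} =
  [2*t*exp(-2*t) + exp(-2*t), 4*t*exp(-2*t)]
  [-t*exp(-2*t), -2*t*exp(-2*t) + exp(-2*t)]

Strategy: write A = P · J · P⁻¹ where J is a Jordan canonical form, so e^{tA} = P · e^{tJ} · P⁻¹, and e^{tJ} can be computed block-by-block.

A has Jordan form
J =
  [-2,  1]
  [ 0, -2]
(up to reordering of blocks).

Per-block formulas:
  For a 2×2 Jordan block J_2(-2): exp(t · J_2(-2)) = e^(-2t)·(I + t·N), where N is the 2×2 nilpotent shift.

After assembling e^{tJ} and conjugating by P, we get:

e^{tA} =
  [2*t*exp(-2*t) + exp(-2*t), 4*t*exp(-2*t)]
  [-t*exp(-2*t), -2*t*exp(-2*t) + exp(-2*t)]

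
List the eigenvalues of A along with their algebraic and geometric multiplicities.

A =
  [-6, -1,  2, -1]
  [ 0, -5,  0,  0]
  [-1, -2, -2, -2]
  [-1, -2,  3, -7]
λ = -5: alg = 4, geom = 2

Step 1 — factor the characteristic polynomial to read off the algebraic multiplicities:
  χ_A(x) = (x + 5)^4

Step 2 — compute geometric multiplicities via the rank-nullity identity g(λ) = n − rank(A − λI):
  rank(A − (-5)·I) = 2, so dim ker(A − (-5)·I) = n − 2 = 2

Summary:
  λ = -5: algebraic multiplicity = 4, geometric multiplicity = 2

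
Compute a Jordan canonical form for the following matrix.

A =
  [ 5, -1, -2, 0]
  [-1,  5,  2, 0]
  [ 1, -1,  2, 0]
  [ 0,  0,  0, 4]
J_2(4) ⊕ J_1(4) ⊕ J_1(4)

The characteristic polynomial is
  det(x·I − A) = x^4 - 16*x^3 + 96*x^2 - 256*x + 256 = (x - 4)^4

Eigenvalues and multiplicities (the geometric multiplicity of λ is n − rank(A − λI), which equals the number of Jordan blocks for λ):
  λ = 4: algebraic multiplicity = 4, geometric multiplicity = 3

Determining the block sizes for each eigenvalue:
  λ = 4: 3 blocks summing to 4 forces exactly one block of size 2 and the rest size 1 → block sizes [2, 1, 1]

Assembling the blocks gives a Jordan form
J =
  [4, 1, 0, 0]
  [0, 4, 0, 0]
  [0, 0, 4, 0]
  [0, 0, 0, 4]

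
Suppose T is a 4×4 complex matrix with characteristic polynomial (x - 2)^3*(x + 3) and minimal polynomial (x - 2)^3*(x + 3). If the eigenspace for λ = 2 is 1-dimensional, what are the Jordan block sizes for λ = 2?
Block sizes for λ = 2: [3]

Step 1 — from the characteristic polynomial, algebraic multiplicity of λ = 2 is 3. From dim ker(T − (2)·I) = 1, there are exactly 1 Jordan blocks for λ = 2.
Step 2 — from the minimal polynomial, the factor (x − 2)^3 tells us the largest block for λ = 2 has size 3.
Step 3 — with total size 3, 1 blocks, and largest block 3, the block sizes (in nonincreasing order) are [3].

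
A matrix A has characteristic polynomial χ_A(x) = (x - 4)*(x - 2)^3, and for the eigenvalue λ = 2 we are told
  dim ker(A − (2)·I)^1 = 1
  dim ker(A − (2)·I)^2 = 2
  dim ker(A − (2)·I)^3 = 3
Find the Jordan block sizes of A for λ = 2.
Block sizes for λ = 2: [3]

From the dimensions of kernels of powers, the number of Jordan blocks of size at least j is d_j − d_{j−1} where d_j = dim ker(N^j) (with d_0 = 0). Computing the differences gives [1, 1, 1].
The number of blocks of size exactly k is (#blocks of size ≥ k) − (#blocks of size ≥ k + 1), so the partition is: 1 block(s) of size 3.
In nonincreasing order the block sizes are [3].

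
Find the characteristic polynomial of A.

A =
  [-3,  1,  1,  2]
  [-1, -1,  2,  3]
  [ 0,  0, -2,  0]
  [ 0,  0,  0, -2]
x^4 + 8*x^3 + 24*x^2 + 32*x + 16

Expanding det(x·I − A) (e.g. by cofactor expansion or by noting that A is similar to its Jordan form J, which has the same characteristic polynomial as A) gives
  χ_A(x) = x^4 + 8*x^3 + 24*x^2 + 32*x + 16
which factors as (x + 2)^4. The eigenvalues (with algebraic multiplicities) are λ = -2 with multiplicity 4.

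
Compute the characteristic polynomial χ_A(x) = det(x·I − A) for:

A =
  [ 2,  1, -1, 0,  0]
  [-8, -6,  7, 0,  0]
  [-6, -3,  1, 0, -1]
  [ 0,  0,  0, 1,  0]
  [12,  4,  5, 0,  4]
x^5 - 2*x^4 + x^3

Expanding det(x·I − A) (e.g. by cofactor expansion or by noting that A is similar to its Jordan form J, which has the same characteristic polynomial as A) gives
  χ_A(x) = x^5 - 2*x^4 + x^3
which factors as x^3*(x - 1)^2. The eigenvalues (with algebraic multiplicities) are λ = 0 with multiplicity 3, λ = 1 with multiplicity 2.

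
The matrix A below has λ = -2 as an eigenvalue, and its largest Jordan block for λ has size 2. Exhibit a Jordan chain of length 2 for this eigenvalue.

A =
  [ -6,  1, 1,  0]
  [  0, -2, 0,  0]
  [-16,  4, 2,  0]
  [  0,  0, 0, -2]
A Jordan chain for λ = -2 of length 2:
v_1 = (-4, 0, -16, 0)ᵀ
v_2 = (1, 0, 0, 0)ᵀ

Let N = A − (-2)·I. We want v_2 with N^2 v_2 = 0 but N^1 v_2 ≠ 0; then v_{j-1} := N · v_j for j = 2, …, 2.

Pick v_2 = (1, 0, 0, 0)ᵀ.
Then v_1 = N · v_2 = (-4, 0, -16, 0)ᵀ.

Sanity check: (A − (-2)·I) v_1 = (0, 0, 0, 0)ᵀ = 0. ✓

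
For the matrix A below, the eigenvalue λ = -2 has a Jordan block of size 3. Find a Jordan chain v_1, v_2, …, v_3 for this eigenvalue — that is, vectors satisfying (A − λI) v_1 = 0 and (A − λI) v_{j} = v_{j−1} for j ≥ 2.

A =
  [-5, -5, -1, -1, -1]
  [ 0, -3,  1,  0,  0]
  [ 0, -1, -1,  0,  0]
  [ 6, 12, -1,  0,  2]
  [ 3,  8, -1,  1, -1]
A Jordan chain for λ = -2 of length 3:
v_1 = (1, 0, 0, -1, -2)ᵀ
v_2 = (-5, -1, -1, 12, 8)ᵀ
v_3 = (0, 1, 0, 0, 0)ᵀ

Let N = A − (-2)·I. We want v_3 with N^3 v_3 = 0 but N^2 v_3 ≠ 0; then v_{j-1} := N · v_j for j = 3, …, 2.

Pick v_3 = (0, 1, 0, 0, 0)ᵀ.
Then v_2 = N · v_3 = (-5, -1, -1, 12, 8)ᵀ.
Then v_1 = N · v_2 = (1, 0, 0, -1, -2)ᵀ.

Sanity check: (A − (-2)·I) v_1 = (0, 0, 0, 0, 0)ᵀ = 0. ✓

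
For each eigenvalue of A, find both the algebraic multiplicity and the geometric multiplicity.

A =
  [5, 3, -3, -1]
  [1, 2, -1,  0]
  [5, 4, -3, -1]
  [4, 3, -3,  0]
λ = 1: alg = 4, geom = 2

Step 1 — factor the characteristic polynomial to read off the algebraic multiplicities:
  χ_A(x) = (x - 1)^4

Step 2 — compute geometric multiplicities via the rank-nullity identity g(λ) = n − rank(A − λI):
  rank(A − (1)·I) = 2, so dim ker(A − (1)·I) = n − 2 = 2

Summary:
  λ = 1: algebraic multiplicity = 4, geometric multiplicity = 2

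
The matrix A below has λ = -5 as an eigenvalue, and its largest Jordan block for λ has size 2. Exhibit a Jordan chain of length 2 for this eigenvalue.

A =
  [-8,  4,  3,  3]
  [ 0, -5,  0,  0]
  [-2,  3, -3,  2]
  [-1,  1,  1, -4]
A Jordan chain for λ = -5 of length 2:
v_1 = (-3, 0, -2, -1)ᵀ
v_2 = (1, 0, 0, 0)ᵀ

Let N = A − (-5)·I. We want v_2 with N^2 v_2 = 0 but N^1 v_2 ≠ 0; then v_{j-1} := N · v_j for j = 2, …, 2.

Pick v_2 = (1, 0, 0, 0)ᵀ.
Then v_1 = N · v_2 = (-3, 0, -2, -1)ᵀ.

Sanity check: (A − (-5)·I) v_1 = (0, 0, 0, 0)ᵀ = 0. ✓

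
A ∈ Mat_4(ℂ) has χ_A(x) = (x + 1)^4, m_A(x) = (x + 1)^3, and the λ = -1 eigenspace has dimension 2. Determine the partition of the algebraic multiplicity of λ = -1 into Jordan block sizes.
Block sizes for λ = -1: [3, 1]

Step 1 — from the characteristic polynomial, algebraic multiplicity of λ = -1 is 4. From dim ker(A − (-1)·I) = 2, there are exactly 2 Jordan blocks for λ = -1.
Step 2 — from the minimal polynomial, the factor (x + 1)^3 tells us the largest block for λ = -1 has size 3.
Step 3 — with total size 4, 2 blocks, and largest block 3, the block sizes (in nonincreasing order) are [3, 1].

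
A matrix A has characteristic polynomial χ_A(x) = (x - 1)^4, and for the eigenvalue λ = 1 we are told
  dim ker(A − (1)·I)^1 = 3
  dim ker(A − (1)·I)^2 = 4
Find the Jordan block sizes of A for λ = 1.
Block sizes for λ = 1: [2, 1, 1]

From the dimensions of kernels of powers, the number of Jordan blocks of size at least j is d_j − d_{j−1} where d_j = dim ker(N^j) (with d_0 = 0). Computing the differences gives [3, 1].
The number of blocks of size exactly k is (#blocks of size ≥ k) − (#blocks of size ≥ k + 1), so the partition is: 2 block(s) of size 1, 1 block(s) of size 2.
In nonincreasing order the block sizes are [2, 1, 1].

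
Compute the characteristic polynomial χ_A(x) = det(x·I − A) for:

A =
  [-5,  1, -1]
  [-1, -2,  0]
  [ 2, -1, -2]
x^3 + 9*x^2 + 27*x + 27

Expanding det(x·I − A) (e.g. by cofactor expansion or by noting that A is similar to its Jordan form J, which has the same characteristic polynomial as A) gives
  χ_A(x) = x^3 + 9*x^2 + 27*x + 27
which factors as (x + 3)^3. The eigenvalues (with algebraic multiplicities) are λ = -3 with multiplicity 3.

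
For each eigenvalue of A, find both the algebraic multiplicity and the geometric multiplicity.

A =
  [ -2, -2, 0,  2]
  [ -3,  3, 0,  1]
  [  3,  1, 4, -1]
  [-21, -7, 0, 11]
λ = 4: alg = 4, geom = 3

Step 1 — factor the characteristic polynomial to read off the algebraic multiplicities:
  χ_A(x) = (x - 4)^4

Step 2 — compute geometric multiplicities via the rank-nullity identity g(λ) = n − rank(A − λI):
  rank(A − (4)·I) = 1, so dim ker(A − (4)·I) = n − 1 = 3

Summary:
  λ = 4: algebraic multiplicity = 4, geometric multiplicity = 3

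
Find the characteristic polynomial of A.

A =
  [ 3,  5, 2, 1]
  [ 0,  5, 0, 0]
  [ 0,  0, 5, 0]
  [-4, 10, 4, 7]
x^4 - 20*x^3 + 150*x^2 - 500*x + 625

Expanding det(x·I − A) (e.g. by cofactor expansion or by noting that A is similar to its Jordan form J, which has the same characteristic polynomial as A) gives
  χ_A(x) = x^4 - 20*x^3 + 150*x^2 - 500*x + 625
which factors as (x - 5)^4. The eigenvalues (with algebraic multiplicities) are λ = 5 with multiplicity 4.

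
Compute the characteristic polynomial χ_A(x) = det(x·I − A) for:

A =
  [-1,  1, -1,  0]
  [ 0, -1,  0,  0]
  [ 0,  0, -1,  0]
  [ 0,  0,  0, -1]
x^4 + 4*x^3 + 6*x^2 + 4*x + 1

Expanding det(x·I − A) (e.g. by cofactor expansion or by noting that A is similar to its Jordan form J, which has the same characteristic polynomial as A) gives
  χ_A(x) = x^4 + 4*x^3 + 6*x^2 + 4*x + 1
which factors as (x + 1)^4. The eigenvalues (with algebraic multiplicities) are λ = -1 with multiplicity 4.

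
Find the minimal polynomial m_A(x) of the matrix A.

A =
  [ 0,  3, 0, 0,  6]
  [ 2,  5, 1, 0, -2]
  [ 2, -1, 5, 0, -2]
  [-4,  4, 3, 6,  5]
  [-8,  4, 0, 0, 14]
x^3 - 18*x^2 + 108*x - 216

The characteristic polynomial is χ_A(x) = (x - 6)^5, so the eigenvalues are known. The minimal polynomial is
  m_A(x) = Π_λ (x − λ)^{k_λ}
where k_λ is the size of the *largest* Jordan block for λ (equivalently, the smallest k with (A − λI)^k v = 0 for every generalised eigenvector v of λ).

  λ = 6: largest Jordan block has size 3, contributing (x − 6)^3

So m_A(x) = (x - 6)^3 = x^3 - 18*x^2 + 108*x - 216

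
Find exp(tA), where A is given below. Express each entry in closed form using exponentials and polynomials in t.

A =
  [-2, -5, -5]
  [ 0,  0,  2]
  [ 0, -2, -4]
e^{tA} =
  [exp(-2*t), -5*t*exp(-2*t), -5*t*exp(-2*t)]
  [0, 2*t*exp(-2*t) + exp(-2*t), 2*t*exp(-2*t)]
  [0, -2*t*exp(-2*t), -2*t*exp(-2*t) + exp(-2*t)]

Strategy: write A = P · J · P⁻¹ where J is a Jordan canonical form, so e^{tA} = P · e^{tJ} · P⁻¹, and e^{tJ} can be computed block-by-block.

A has Jordan form
J =
  [-2,  1,  0]
  [ 0, -2,  0]
  [ 0,  0, -2]
(up to reordering of blocks).

Per-block formulas:
  For a 2×2 Jordan block J_2(-2): exp(t · J_2(-2)) = e^(-2t)·(I + t·N), where N is the 2×2 nilpotent shift.
  For a 1×1 block at λ = -2: exp(t · [-2]) = [e^(-2t)].

After assembling e^{tJ} and conjugating by P, we get:

e^{tA} =
  [exp(-2*t), -5*t*exp(-2*t), -5*t*exp(-2*t)]
  [0, 2*t*exp(-2*t) + exp(-2*t), 2*t*exp(-2*t)]
  [0, -2*t*exp(-2*t), -2*t*exp(-2*t) + exp(-2*t)]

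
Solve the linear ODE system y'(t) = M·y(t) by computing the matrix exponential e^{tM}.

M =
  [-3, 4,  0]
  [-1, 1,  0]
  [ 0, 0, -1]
e^{tM} =
  [-2*t*exp(-t) + exp(-t), 4*t*exp(-t), 0]
  [-t*exp(-t), 2*t*exp(-t) + exp(-t), 0]
  [0, 0, exp(-t)]

Strategy: write M = P · J · P⁻¹ where J is a Jordan canonical form, so e^{tM} = P · e^{tJ} · P⁻¹, and e^{tJ} can be computed block-by-block.

M has Jordan form
J =
  [-1,  1,  0]
  [ 0, -1,  0]
  [ 0,  0, -1]
(up to reordering of blocks).

Per-block formulas:
  For a 1×1 block at λ = -1: exp(t · [-1]) = [e^(-1t)].
  For a 2×2 Jordan block J_2(-1): exp(t · J_2(-1)) = e^(-1t)·(I + t·N), where N is the 2×2 nilpotent shift.

After assembling e^{tJ} and conjugating by P, we get:

e^{tM} =
  [-2*t*exp(-t) + exp(-t), 4*t*exp(-t), 0]
  [-t*exp(-t), 2*t*exp(-t) + exp(-t), 0]
  [0, 0, exp(-t)]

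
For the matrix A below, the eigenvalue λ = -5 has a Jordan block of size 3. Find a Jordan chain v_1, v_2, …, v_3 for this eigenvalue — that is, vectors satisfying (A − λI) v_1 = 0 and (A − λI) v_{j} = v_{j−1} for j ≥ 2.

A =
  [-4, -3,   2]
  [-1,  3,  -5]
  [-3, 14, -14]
A Jordan chain for λ = -5 of length 3:
v_1 = (-2, 6, 10)ᵀ
v_2 = (1, -1, -3)ᵀ
v_3 = (1, 0, 0)ᵀ

Let N = A − (-5)·I. We want v_3 with N^3 v_3 = 0 but N^2 v_3 ≠ 0; then v_{j-1} := N · v_j for j = 3, …, 2.

Pick v_3 = (1, 0, 0)ᵀ.
Then v_2 = N · v_3 = (1, -1, -3)ᵀ.
Then v_1 = N · v_2 = (-2, 6, 10)ᵀ.

Sanity check: (A − (-5)·I) v_1 = (0, 0, 0)ᵀ = 0. ✓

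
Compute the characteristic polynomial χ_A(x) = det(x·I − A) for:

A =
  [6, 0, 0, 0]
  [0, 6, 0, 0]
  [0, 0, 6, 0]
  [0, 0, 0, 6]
x^4 - 24*x^3 + 216*x^2 - 864*x + 1296

Expanding det(x·I − A) (e.g. by cofactor expansion or by noting that A is similar to its Jordan form J, which has the same characteristic polynomial as A) gives
  χ_A(x) = x^4 - 24*x^3 + 216*x^2 - 864*x + 1296
which factors as (x - 6)^4. The eigenvalues (with algebraic multiplicities) are λ = 6 with multiplicity 4.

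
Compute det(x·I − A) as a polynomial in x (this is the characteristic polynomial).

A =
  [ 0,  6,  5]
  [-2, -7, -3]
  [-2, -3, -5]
x^3 + 12*x^2 + 48*x + 64

Expanding det(x·I − A) (e.g. by cofactor expansion or by noting that A is similar to its Jordan form J, which has the same characteristic polynomial as A) gives
  χ_A(x) = x^3 + 12*x^2 + 48*x + 64
which factors as (x + 4)^3. The eigenvalues (with algebraic multiplicities) are λ = -4 with multiplicity 3.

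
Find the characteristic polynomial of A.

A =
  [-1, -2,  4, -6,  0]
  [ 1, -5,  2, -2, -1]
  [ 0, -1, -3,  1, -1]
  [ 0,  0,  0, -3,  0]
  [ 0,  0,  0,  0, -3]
x^5 + 15*x^4 + 90*x^3 + 270*x^2 + 405*x + 243

Expanding det(x·I − A) (e.g. by cofactor expansion or by noting that A is similar to its Jordan form J, which has the same characteristic polynomial as A) gives
  χ_A(x) = x^5 + 15*x^4 + 90*x^3 + 270*x^2 + 405*x + 243
which factors as (x + 3)^5. The eigenvalues (with algebraic multiplicities) are λ = -3 with multiplicity 5.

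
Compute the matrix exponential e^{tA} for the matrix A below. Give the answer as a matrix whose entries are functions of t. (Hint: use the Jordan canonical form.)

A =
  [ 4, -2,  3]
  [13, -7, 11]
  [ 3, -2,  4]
e^{tA} =
  [-t*exp(t) + 3*exp(t) - 2*exp(-t), -exp(t) + exp(-t), t*exp(t) + exp(t) - exp(-t)]
  [-3*t*exp(t) + 8*exp(t) - 8*exp(-t), -3*exp(t) + 4*exp(-t), 3*t*exp(t) + 4*exp(t) - 4*exp(-t)]
  [-t*exp(t) + 2*exp(t) - 2*exp(-t), -exp(t) + exp(-t), t*exp(t) + 2*exp(t) - exp(-t)]

Strategy: write A = P · J · P⁻¹ where J is a Jordan canonical form, so e^{tA} = P · e^{tJ} · P⁻¹, and e^{tJ} can be computed block-by-block.

A has Jordan form
J =
  [-1, 0, 0]
  [ 0, 1, 1]
  [ 0, 0, 1]
(up to reordering of blocks).

Per-block formulas:
  For a 2×2 Jordan block J_2(1): exp(t · J_2(1)) = e^(1t)·(I + t·N), where N is the 2×2 nilpotent shift.
  For a 1×1 block at λ = -1: exp(t · [-1]) = [e^(-1t)].

After assembling e^{tJ} and conjugating by P, we get:

e^{tA} =
  [-t*exp(t) + 3*exp(t) - 2*exp(-t), -exp(t) + exp(-t), t*exp(t) + exp(t) - exp(-t)]
  [-3*t*exp(t) + 8*exp(t) - 8*exp(-t), -3*exp(t) + 4*exp(-t), 3*t*exp(t) + 4*exp(t) - 4*exp(-t)]
  [-t*exp(t) + 2*exp(t) - 2*exp(-t), -exp(t) + exp(-t), t*exp(t) + 2*exp(t) - exp(-t)]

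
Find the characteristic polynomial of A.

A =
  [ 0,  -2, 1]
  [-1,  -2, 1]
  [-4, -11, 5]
x^3 - 3*x^2 + 3*x - 1

Expanding det(x·I − A) (e.g. by cofactor expansion or by noting that A is similar to its Jordan form J, which has the same characteristic polynomial as A) gives
  χ_A(x) = x^3 - 3*x^2 + 3*x - 1
which factors as (x - 1)^3. The eigenvalues (with algebraic multiplicities) are λ = 1 with multiplicity 3.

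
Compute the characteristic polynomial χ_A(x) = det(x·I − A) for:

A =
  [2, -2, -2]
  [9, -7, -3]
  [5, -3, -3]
x^3 + 8*x^2 + 20*x + 16

Expanding det(x·I − A) (e.g. by cofactor expansion or by noting that A is similar to its Jordan form J, which has the same characteristic polynomial as A) gives
  χ_A(x) = x^3 + 8*x^2 + 20*x + 16
which factors as (x + 2)^2*(x + 4). The eigenvalues (with algebraic multiplicities) are λ = -4 with multiplicity 1, λ = -2 with multiplicity 2.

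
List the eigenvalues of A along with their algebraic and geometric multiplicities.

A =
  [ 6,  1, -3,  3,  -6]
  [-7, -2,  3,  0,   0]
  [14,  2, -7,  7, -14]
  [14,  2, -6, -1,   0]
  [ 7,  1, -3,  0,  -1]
λ = -1: alg = 5, geom = 3

Step 1 — factor the characteristic polynomial to read off the algebraic multiplicities:
  χ_A(x) = (x + 1)^5

Step 2 — compute geometric multiplicities via the rank-nullity identity g(λ) = n − rank(A − λI):
  rank(A − (-1)·I) = 2, so dim ker(A − (-1)·I) = n − 2 = 3

Summary:
  λ = -1: algebraic multiplicity = 5, geometric multiplicity = 3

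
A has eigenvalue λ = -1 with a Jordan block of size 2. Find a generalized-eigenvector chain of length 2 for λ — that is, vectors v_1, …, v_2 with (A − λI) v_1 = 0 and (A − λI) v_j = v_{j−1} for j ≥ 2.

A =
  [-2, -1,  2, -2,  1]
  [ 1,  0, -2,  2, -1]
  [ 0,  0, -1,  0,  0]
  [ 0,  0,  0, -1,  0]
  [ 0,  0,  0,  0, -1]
A Jordan chain for λ = -1 of length 2:
v_1 = (-1, 1, 0, 0, 0)ᵀ
v_2 = (1, 0, 0, 0, 0)ᵀ

Let N = A − (-1)·I. We want v_2 with N^2 v_2 = 0 but N^1 v_2 ≠ 0; then v_{j-1} := N · v_j for j = 2, …, 2.

Pick v_2 = (1, 0, 0, 0, 0)ᵀ.
Then v_1 = N · v_2 = (-1, 1, 0, 0, 0)ᵀ.

Sanity check: (A − (-1)·I) v_1 = (0, 0, 0, 0, 0)ᵀ = 0. ✓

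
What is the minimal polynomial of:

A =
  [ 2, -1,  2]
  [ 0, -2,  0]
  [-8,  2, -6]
x^2 + 4*x + 4

The characteristic polynomial is χ_A(x) = (x + 2)^3, so the eigenvalues are known. The minimal polynomial is
  m_A(x) = Π_λ (x − λ)^{k_λ}
where k_λ is the size of the *largest* Jordan block for λ (equivalently, the smallest k with (A − λI)^k v = 0 for every generalised eigenvector v of λ).

  λ = -2: largest Jordan block has size 2, contributing (x + 2)^2

So m_A(x) = (x + 2)^2 = x^2 + 4*x + 4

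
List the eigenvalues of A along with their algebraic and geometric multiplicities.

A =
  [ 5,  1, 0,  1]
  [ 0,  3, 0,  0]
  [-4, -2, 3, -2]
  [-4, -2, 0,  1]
λ = 3: alg = 4, geom = 3

Step 1 — factor the characteristic polynomial to read off the algebraic multiplicities:
  χ_A(x) = (x - 3)^4

Step 2 — compute geometric multiplicities via the rank-nullity identity g(λ) = n − rank(A − λI):
  rank(A − (3)·I) = 1, so dim ker(A − (3)·I) = n − 1 = 3

Summary:
  λ = 3: algebraic multiplicity = 4, geometric multiplicity = 3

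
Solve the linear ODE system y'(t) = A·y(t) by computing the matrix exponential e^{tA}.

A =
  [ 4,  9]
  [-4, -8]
e^{tA} =
  [6*t*exp(-2*t) + exp(-2*t), 9*t*exp(-2*t)]
  [-4*t*exp(-2*t), -6*t*exp(-2*t) + exp(-2*t)]

Strategy: write A = P · J · P⁻¹ where J is a Jordan canonical form, so e^{tA} = P · e^{tJ} · P⁻¹, and e^{tJ} can be computed block-by-block.

A has Jordan form
J =
  [-2,  1]
  [ 0, -2]
(up to reordering of blocks).

Per-block formulas:
  For a 2×2 Jordan block J_2(-2): exp(t · J_2(-2)) = e^(-2t)·(I + t·N), where N is the 2×2 nilpotent shift.

After assembling e^{tJ} and conjugating by P, we get:

e^{tA} =
  [6*t*exp(-2*t) + exp(-2*t), 9*t*exp(-2*t)]
  [-4*t*exp(-2*t), -6*t*exp(-2*t) + exp(-2*t)]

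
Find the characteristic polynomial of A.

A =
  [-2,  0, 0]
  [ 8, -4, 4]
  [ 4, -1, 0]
x^3 + 6*x^2 + 12*x + 8

Expanding det(x·I − A) (e.g. by cofactor expansion or by noting that A is similar to its Jordan form J, which has the same characteristic polynomial as A) gives
  χ_A(x) = x^3 + 6*x^2 + 12*x + 8
which factors as (x + 2)^3. The eigenvalues (with algebraic multiplicities) are λ = -2 with multiplicity 3.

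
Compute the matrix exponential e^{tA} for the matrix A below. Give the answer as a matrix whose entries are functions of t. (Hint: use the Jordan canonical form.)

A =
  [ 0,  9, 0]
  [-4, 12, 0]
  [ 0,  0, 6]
e^{tA} =
  [-6*t*exp(6*t) + exp(6*t), 9*t*exp(6*t), 0]
  [-4*t*exp(6*t), 6*t*exp(6*t) + exp(6*t), 0]
  [0, 0, exp(6*t)]

Strategy: write A = P · J · P⁻¹ where J is a Jordan canonical form, so e^{tA} = P · e^{tJ} · P⁻¹, and e^{tJ} can be computed block-by-block.

A has Jordan form
J =
  [6, 1, 0]
  [0, 6, 0]
  [0, 0, 6]
(up to reordering of blocks).

Per-block formulas:
  For a 1×1 block at λ = 6: exp(t · [6]) = [e^(6t)].
  For a 2×2 Jordan block J_2(6): exp(t · J_2(6)) = e^(6t)·(I + t·N), where N is the 2×2 nilpotent shift.

After assembling e^{tJ} and conjugating by P, we get:

e^{tA} =
  [-6*t*exp(6*t) + exp(6*t), 9*t*exp(6*t), 0]
  [-4*t*exp(6*t), 6*t*exp(6*t) + exp(6*t), 0]
  [0, 0, exp(6*t)]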